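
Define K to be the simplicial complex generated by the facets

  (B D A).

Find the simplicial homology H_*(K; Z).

H_0 = Z,  H_1 = 0,  H_2 = 0.

Order the vertices as A < B < D. Listing each simplex with vertices in this order, K has dimension 2 with simplices:

  0-simplices (3): A, B, D
  1-simplices (3): AB, AD, BD
  2-simplices (1): ABD

giving chain groups C_0 ≅ Z^3, C_1 ≅ Z^3, C_2 ≅ Z^1.

∂_1: C_1 → C_0 maps an edge to its endpoints' difference, ∂[p,q] = q − p. For instance
  ∂AD = D − A.
The 3×3 boundary matrix has rank 2 and Smith normal form diag(1,1).

The boundary map ∂_2: C_2 → C_1 acts by ∂[p,q,r] = [q,r] − [p,r] + [p,q]. For instance
  ∂ABD = BD − AD + AB.
This gives a 3×1 integer matrix of rank 1; reducing to Smith normal form yields diagonal entries (1).

From H_k ≅ ker(∂_k) / im(∂_{k+1}) we obtain:

  H_0: rank C_0 − rank ∂_1 = 3 − 2 = 1, and the invariant factors of ∂_1 are all 1, so H_0 = Z.
  H_1: rank ker ∂_1 − rank ∂_2 = (3 − 2) − 1 = 0, and the invariant factors of ∂_2 are all 1, so H_1 = 0.
  H_2: rank ker ∂_2 − rank ∂_3 = (1 − 1) − 0 = 0, and there is no ∂_3, so H_2 = 0.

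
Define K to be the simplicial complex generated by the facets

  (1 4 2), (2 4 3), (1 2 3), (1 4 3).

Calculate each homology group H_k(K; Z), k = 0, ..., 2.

H_0 ≅ Z,  H_1 = 0,  H_2 ≅ Z.

Take the total order 1 < 2 < 3 < 4 on the vertex set. Then K (dimension 2) consists of the simplices:

  0-simplices (4): [1], [2], [3], [4]
  1-simplices (6): [1,2], [1,3], [1,4], [2,3], [2,4], [3,4]
  2-simplices (4): [1,2,3], [1,2,4], [1,3,4], [2,3,4]

Hence C_0 ≅ Z^4, C_1 ≅ Z^6, C_2 ≅ Z^4.

Boundary ∂_1: C_1 → C_0 sends each edge [p,q] (with p < q) to q − p. For instance
  ∂[1,3] = [3] − [1].
The resulting 4×6 matrix has rank 3, and its Smith normal form has invariant factors (1,1,1).

The boundary map ∂_2: C_2 → C_1 acts by ∂[p,q,r] = [q,r] − [p,r] + [p,q]. For instance
  ∂[1,3,4] = [3,4] − [1,4] + [1,3],
  ∂[1,2,4] = [2,4] − [1,4] + [1,2].
The resulting 6×4 matrix has rank 3, and its Smith normal form has invariant factors (1,1,1).

Computing H_k = (kernel of ∂_k) / (image of ∂_{k+1}):

  H_0: rank C_0 − rank ∂_1 = 4 − 3 = 1, and the invariant factors of ∂_1 are all 1, so H_0 = Z.
  H_1: rank ker ∂_1 − rank ∂_2 = (6 − 3) − 3 = 0, and the invariant factors of ∂_2 are all 1, so H_1 = 0.
  H_2: rank ker ∂_2 − rank ∂_3 = (4 − 3) − 0 = 1, and there is no ∂_3, so H_2 = Z.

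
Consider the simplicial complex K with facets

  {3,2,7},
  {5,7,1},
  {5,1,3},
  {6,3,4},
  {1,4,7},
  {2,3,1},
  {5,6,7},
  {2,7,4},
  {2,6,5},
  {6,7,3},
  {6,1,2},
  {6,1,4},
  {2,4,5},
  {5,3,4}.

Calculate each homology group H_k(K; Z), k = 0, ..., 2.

H_0 = Z,  H_1 = Z^2,  H_2 = Z.

Order the vertices as 1 < 2 < 3 < 4 < 5 < 6 < 7. Listing each simplex with vertices in this order, K has dimension 2 with simplices:

  0-simplices (7): [1], [2], [3], [4], [5], [6], [7]
  1-simplices (21): [1,2], [1,3], [1,4], [1,5], [1,6], [1,7], [2,3], [2,4], [2,5], [2,6], [2,7], [3,4], [3,5], [3,6], [3,7], [4,5], [4,6], [4,7], [5,6], [5,7], [6,7]
  2-simplices (14): [1,2,3], [1,2,6], [1,3,5], [1,4,6], [1,4,7], [1,5,7], [2,3,7], [2,4,5], [2,4,7], [2,5,6], [3,4,5], [3,4,6], [3,6,7], [5,6,7]

Hence C_0 ≅ Z^7, C_1 ≅ Z^21, C_2 ≅ Z^14.

∂_1: C_1 → C_0 is given by ∂[p,q] = [q] − [p]. For instance
  ∂[5,7] = [7] − [5].
The resulting 7×21 matrix has rank 6, and its Smith normal form has invariant factors (1,1,1,1,1,1).

∂_2: C_2 → C_1 acts by ∂[p,q,r] = [q,r] − [p,r] + [p,q]. For instance
  ∂[1,2,6] = [2,6] − [1,6] + [1,2],
  ∂[2,4,5] = [4,5] − [2,5] + [2,4].
This gives a 21×14 integer matrix of rank 13; reducing to Smith normal form yields diagonal entries (1,1,1,1,1,1,1,1,1,1,1,1,1).

Computing H_k = (kernel of ∂_k) / (image of ∂_{k+1}):

  H_0: rank C_0 − rank ∂_1 = 7 − 6 = 1, and the invariant factors of ∂_1 are all 1, so H_0 = Z.
  H_1: rank ker ∂_1 − rank ∂_2 = (21 − 6) − 13 = 2, and the invariant factors of ∂_2 are all 1, so H_1 = Z^2.
  H_2: rank ker ∂_2 − rank ∂_3 = (14 − 13) − 0 = 1, and there is no ∂_3, so H_2 = Z.

(K is a triangulation of the torus T^2.)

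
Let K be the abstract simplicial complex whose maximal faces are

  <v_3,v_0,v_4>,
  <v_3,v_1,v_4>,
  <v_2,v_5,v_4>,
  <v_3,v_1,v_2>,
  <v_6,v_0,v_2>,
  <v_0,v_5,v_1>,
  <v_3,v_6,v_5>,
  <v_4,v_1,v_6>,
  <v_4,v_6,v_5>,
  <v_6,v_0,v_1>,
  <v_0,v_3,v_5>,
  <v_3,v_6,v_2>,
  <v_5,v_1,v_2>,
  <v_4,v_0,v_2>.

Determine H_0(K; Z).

Take the total order v_0 < v_1 < v_2 < v_3 < v_4 < v_5 < v_6 on the vertex set. Then K (dimension 2) consists of the simplices:

  0-simplices (7): [v_0], [v_1], [v_2], [v_3], [v_4], [v_5], [v_6]
  1-simplices (21): (21 of them)
  2-simplices (14): (14 of them)

so the chain groups are C_0 ≅ Z^7, C_1 ≅ Z^21, C_2 ≅ Z^14.

Boundary ∂_1: C_1 → C_0 sends each edge [p,q] (with p < q) to q − p.
This gives a 7×21 integer matrix of rank 6; reducing to Smith normal form yields diagonal entries (1,1,1,1,1,1).

The boundary map ∂_2: C_2 → C_1 acts by ∂[p,q,r] = [q,r] − [p,r] + [p,q]. For instance
  ∂[v_0,v_3,v_4] = [v_3,v_4] − [v_0,v_4] + [v_0,v_3],
  ∂[v_3,v_5,v_6] = [v_5,v_6] − [v_3,v_6] + [v_3,v_5].
As a 21×14 matrix over Z this has rank 13, with invariant factors (1,1,1,1,1,1,1,1,1,1,1,1,1).

From H_k ≅ ker(∂_k) / im(∂_{k+1}) we obtain:

  H_0: rank C_0 − rank ∂_1 = 7 − 6 = 1, and the invariant factors of ∂_1 are all 1, so H_0 = Z.

H_0 = Z.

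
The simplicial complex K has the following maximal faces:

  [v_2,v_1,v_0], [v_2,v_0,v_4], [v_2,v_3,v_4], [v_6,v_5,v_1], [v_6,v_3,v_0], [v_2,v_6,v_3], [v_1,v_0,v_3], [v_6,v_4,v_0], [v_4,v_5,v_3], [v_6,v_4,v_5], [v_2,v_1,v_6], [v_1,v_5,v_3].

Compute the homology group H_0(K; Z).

We work with the vertex ordering v_0 < v_1 < v_2 < v_3 < v_4 < v_5 < v_6. The simplices of K, each written with vertices in increasing order, are:

  0-simplices (7): [v_0], [v_1], [v_2], [v_3], [v_4], [v_5], [v_6]
  1-simplices (18): (18 of them)
  2-simplices (12): (12 of them)

so the chain groups are C_0 ≅ Z^7, C_1 ≅ Z^18, C_2 ≅ Z^12.

Boundary ∂_1: C_1 → C_0 sends each edge [p,q] (with p < q) to q − p.
As a 7×18 matrix over Z this has rank 6, with invariant factors (1,1,1,1,1,1).

∂_2: C_2 → C_1 sends each 2-simplex [p,q,r] to [q,r] − [p,r] + [p,q]. For instance
  ∂[v_1,v_3,v_5] = [v_3,v_5] − [v_1,v_5] + [v_1,v_3],
  ∂[v_4,v_5,v_6] = [v_5,v_6] − [v_4,v_6] + [v_4,v_5].
The resulting 18×12 matrix has rank 12, and its Smith normal form has invariant factors (1,1,1,1,1,1,1,1,1,1,1,2).

Now H_k = ker ∂_k / im ∂_{k+1}, so:

  H_0: rank C_0 − rank ∂_1 = 7 − 6 = 1, and the invariant factors of ∂_1 are all 1, so H_0 = Z.

H_0 ≅ Z.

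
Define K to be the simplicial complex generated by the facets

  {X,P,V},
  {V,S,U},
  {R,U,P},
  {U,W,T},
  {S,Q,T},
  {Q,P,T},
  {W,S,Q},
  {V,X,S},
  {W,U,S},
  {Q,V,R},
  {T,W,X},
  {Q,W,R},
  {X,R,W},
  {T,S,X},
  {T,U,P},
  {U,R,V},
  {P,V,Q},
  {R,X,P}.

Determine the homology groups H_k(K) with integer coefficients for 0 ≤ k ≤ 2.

H_0 ≅ Z,  H_1 ≅ Z ⊕ Z/2Z,  H_2 = 0.

Fix the vertex order P < Q < R < S < T < U < V < W < X and write every simplex with vertices in increasing order. Then dim K = 2 and the simplices of K are:

  0-simplices (9): P, Q, R, S, T, U, V, W, X
  1-simplices (27): PQ, PR, PT, PU, PV, PX, QR, QS, QT, QV, QW, RU, RV, RW, RX, ST, SU, SV, SW, SX, TU, TW, TX, UV, UW, VX, WX
  2-simplices (18): PQT, PQV, PRU, PRX, PTU, PVX, QRV, QRW, QST, QSW, RUV, RWX, STX, SUV, SUW, SVX, TUW, TWX

Hence C_0 ≅ Z^9, C_1 ≅ Z^27, C_2 ≅ Z^18.

∂_1: C_1 → C_0 maps an edge to its endpoints' difference, ∂[p,q] = q − p. For instance
  ∂RX = X − R.
The resulting 9×27 matrix has rank 8, and its Smith normal form has invariant factors (1,1,1,1,1,1,1,1).

The boundary map ∂_2: C_2 → C_1 acts by ∂[p,q,r] = [q,r] − [p,r] + [p,q]. For instance
  ∂QRV = RV − QV + QR,
  ∂PQT = QT − PT + PQ.
The 27×18 boundary matrix has rank 18 and Smith normal form diag(1,1,1,1,1,1,1,1,1,1,1,1,1,1,1,1,1,2).

Computing H_k = (kernel of ∂_k) / (image of ∂_{k+1}):

  H_0: rank C_0 − rank ∂_1 = 9 − 8 = 1, and the invariant factors of ∂_1 are all 1, so H_0 ≅ Z.
  H_1: rank ker ∂_1 − rank ∂_2 = (27 − 8) − 18 = 1, and ∂_2 has invariant factor 2 > 1, so H_1 ≅ Z ⊕ Z/2Z.
  H_2: rank ker ∂_2 − rank ∂_3 = (18 − 18) − 0 = 0, and there is no ∂_3, so H_2 ≅ 0.

As a check, the Euler characteristic is 9 − 27 + 18 = 0, which agrees with 1 − 1 + 0 = 0.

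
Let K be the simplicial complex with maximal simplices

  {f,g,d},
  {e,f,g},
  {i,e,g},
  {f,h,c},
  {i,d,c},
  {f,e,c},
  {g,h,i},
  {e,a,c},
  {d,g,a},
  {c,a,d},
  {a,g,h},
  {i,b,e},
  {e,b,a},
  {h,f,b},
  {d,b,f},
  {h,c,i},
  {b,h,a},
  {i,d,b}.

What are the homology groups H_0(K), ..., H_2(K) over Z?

K has 9 vertices, 27 edges, 18 triangles.
rank ∂_0 = 0, rank ∂_1 = 8 ⇒ b_0 = 9 − 0 − 8 = 1; all invariant factors of ∂_1 are 1 so no torsion. So H_0 = Z.
rank ∂_1 = 8, rank ∂_2 = 17 ⇒ b_1 = 27 − 8 − 17 = 2; all invariant factors of ∂_2 are 1 so no torsion. So H_1 = Z^2.
rank ∂_2 = 17, rank ∂_3 = 0 ⇒ b_2 = 18 − 17 − 0 = 1. So H_2 = Z.

H_0 = Z,  H_1 = Z^2,  H_2 = Z.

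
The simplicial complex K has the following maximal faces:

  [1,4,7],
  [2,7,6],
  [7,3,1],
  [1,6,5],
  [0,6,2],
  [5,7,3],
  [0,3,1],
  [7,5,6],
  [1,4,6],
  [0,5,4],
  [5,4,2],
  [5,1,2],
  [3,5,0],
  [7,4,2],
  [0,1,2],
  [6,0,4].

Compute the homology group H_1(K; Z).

Order the vertices as 0 < 1 < 2 < 3 < 4 < 5 < 6 < 7. Listing each simplex with vertices in this order, K has dimension 2 with simplices:

  0-simplices (8): [0], [1], [2], [3], [4], [5], [6], [7]
  1-simplices (24): (24 of them)
  2-simplices (16): [0,1,2], [0,1,3], [0,2,6], [0,3,5], [0,4,5], [0,4,6], [1,2,5], [1,3,7], [1,4,6], [1,4,7], [1,5,6], [2,4,5], [2,4,7], [2,6,7], [3,5,7], [5,6,7]

giving chain groups C_0 ≅ Z^8, C_1 ≅ Z^24, C_2 ≅ Z^16.

∂_1: C_1 → C_0 sends each edge [p,q] (with p < q) to q − p.
This gives a 8×24 integer matrix of rank 7; reducing to Smith normal form yields diagonal entries (1,1,1,1,1,1,1).

The boundary map ∂_2: C_2 → C_1 maps a triangle to the signed sum of its edges. For instance
  ∂[0,4,5] = [4,5] − [0,5] + [0,4],
  ∂[1,2,5] = [2,5] − [1,5] + [1,2].
This gives a 24×16 integer matrix of rank 15; reducing to Smith normal form yields diagonal entries (1,1,1,1,1,1,1,1,1,1,1,1,1,1,1).

Now H_k = ker ∂_k / im ∂_{k+1}, so:

  H_1: rank ker ∂_1 − rank ∂_2 = (24 − 7) − 15 = 2, and the invariant factors of ∂_2 are all 1, so H_1 = Z^2.

H_1 ≅ Z^2.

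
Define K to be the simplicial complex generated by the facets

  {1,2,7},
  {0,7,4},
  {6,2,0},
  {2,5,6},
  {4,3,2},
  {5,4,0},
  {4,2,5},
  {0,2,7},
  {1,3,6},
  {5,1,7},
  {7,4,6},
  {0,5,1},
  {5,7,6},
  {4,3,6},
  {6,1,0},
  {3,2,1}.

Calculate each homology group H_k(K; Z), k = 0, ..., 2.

H_0 = Z,  H_1 = Z^2,  H_2 = Z.

K has 8 vertices, 24 edges, 16 triangles.
rank ∂_0 = 0, rank ∂_1 = 7 ⇒ b_0 = 8 − 0 − 7 = 1; all invariant factors of ∂_1 are 1 so no torsion. So H_0 ≅ Z.
rank ∂_1 = 7, rank ∂_2 = 15 ⇒ b_1 = 24 − 7 − 15 = 2; all invariant factors of ∂_2 are 1 so no torsion. So H_1 ≅ Z^2.
rank ∂_2 = 15, rank ∂_3 = 0 ⇒ b_2 = 16 − 15 − 0 = 1. So H_2 ≅ Z.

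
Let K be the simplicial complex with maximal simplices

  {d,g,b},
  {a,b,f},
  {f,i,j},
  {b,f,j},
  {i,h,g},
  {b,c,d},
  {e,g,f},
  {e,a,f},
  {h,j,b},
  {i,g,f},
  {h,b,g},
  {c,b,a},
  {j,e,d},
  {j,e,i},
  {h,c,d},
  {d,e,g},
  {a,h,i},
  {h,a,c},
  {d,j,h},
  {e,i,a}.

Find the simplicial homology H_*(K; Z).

H_0 ≅ Z,  H_1 ≅ Z × Z/2,  H_2 = 0.

K has 10 vertices, 30 edges, 20 triangles.
rank ∂_0 = 0, rank ∂_1 = 9 ⇒ b_0 = 10 − 0 − 9 = 1; all invariant factors of ∂_1 are 1 so no torsion. So H_0 = Z.
rank ∂_1 = 9, rank ∂_2 = 20 ⇒ b_1 = 30 − 9 − 20 = 1; ∂_2 has invariant factor(s) [2] giving torsion. So H_1 = Z × Z/2.
rank ∂_2 = 20, rank ∂_3 = 0 ⇒ b_2 = 20 − 20 − 0 = 0. So H_2 = 0.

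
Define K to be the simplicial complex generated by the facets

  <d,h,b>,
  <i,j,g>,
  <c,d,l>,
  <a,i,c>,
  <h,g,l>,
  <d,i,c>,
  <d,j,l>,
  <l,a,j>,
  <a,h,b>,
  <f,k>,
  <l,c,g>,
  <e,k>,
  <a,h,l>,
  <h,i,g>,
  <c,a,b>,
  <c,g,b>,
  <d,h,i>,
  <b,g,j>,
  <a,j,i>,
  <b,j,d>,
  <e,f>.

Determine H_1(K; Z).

H_1 = Z^3.

Order the vertices as a < b < c < d < e < f < g < h < i < j < k < l. Listing each simplex with vertices in this order, K has dimension 2 with simplices:

  0-simplices (12): a, b, c, d, e, f, g, h, i, j, k, l
  1-simplices (30): ab, ac, ah, ai, aj, al, bc, bd, bg, bh, bj, cd, cg, ci, cl, dh, di, dj, dl, ef, ek, fk, gh, gi, gj, gl, hi, hl, ij, jl
  2-simplices (18): abc, abh, aci, ahl, aij, ajl, bcg, bdh, bdj, bgj, cdi, cdl, cgl, dhi, djl, ghi, ghl, gij

giving chain groups C_0 ≅ Z^12, C_1 ≅ Z^30, C_2 ≅ Z^18.

Boundary ∂_1: C_1 → C_0 sends each edge [p,q] (with p < q) to q − p. For instance
  ∂cg = g − c.
This gives a 12×30 integer matrix of rank 10; reducing to Smith normal form yields diagonal entries (1,1,1,1,1,1,1,1,1,1).

∂_2: C_2 → C_1 maps a triangle to the signed sum of its edges. For instance
  ∂bdj = dj − bj + bd,
  ∂abh = bh − ah + ab.
This gives a 30×18 integer matrix of rank 17; reducing to Smith normal form yields diagonal entries (1,1,1,1,1,1,1,1,1,1,1,1,1,1,1,1,1).

Now H_k = ker ∂_k / im ∂_{k+1}, so:

  H_1: rank ker ∂_1 − rank ∂_2 = (30 − 10) − 17 = 3, and the invariant factors of ∂_2 are all 1, so H_1 ≅ Z^3.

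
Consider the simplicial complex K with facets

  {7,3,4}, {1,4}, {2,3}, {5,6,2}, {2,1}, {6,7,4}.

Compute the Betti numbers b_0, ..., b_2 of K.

We work with the vertex ordering 1 < 2 < 3 < 4 < 5 < 6 < 7. The simplices of K, each written with vertices in increasing order, are:

  0-simplices (7): [1], [2], [3], [4], [5], [6], [7]
  1-simplices (11): [1,2], [1,4], [2,3], [2,5], [2,6], [3,4], [3,7], [4,6], [4,7], [5,6], [6,7]
  2-simplices (3): [2,5,6], [3,4,7], [4,6,7]

Hence C_0 ≅ Z^7, C_1 ≅ Z^11, C_2 ≅ Z^3.

The boundary map ∂_1: C_1 → C_0 is given by ∂[p,q] = [q] − [p].
As a 7×11 matrix over Z this has rank 6, with invariant factors (1,1,1,1,1,1).

∂_2: C_2 → C_1 sends each 2-simplex [p,q,r] to [q,r] − [p,r] + [p,q]. For instance
  ∂[4,6,7] = [6,7] − [4,7] + [4,6],
  ∂[2,5,6] = [5,6] − [2,6] + [2,5].
This gives a 11×3 integer matrix of rank 3; reducing to Smith normal form yields diagonal entries (1,1,1).

Now H_k = ker ∂_k / im ∂_{k+1}, so:

  H_0: rank C_0 − rank ∂_1 = 7 − 6 = 1, and the invariant factors of ∂_1 are all 1, so H_0 ≅ Z.
  H_1: rank ker ∂_1 − rank ∂_2 = (11 − 6) − 3 = 2, and the invariant factors of ∂_2 are all 1, so H_1 ≅ Z^2.
  H_2: rank ker ∂_2 − rank ∂_3 = (3 − 3) − 0 = 0, and there is no ∂_3, so H_2 ≅ 0.

As a check, the Euler characteristic is 7 − 11 + 3 = -1, which agrees with 1 − 2 + 0 = -1.

Hence the Betti numbers are b_0 = 1, b_1 = 2, b_2 = 0.

b_0 = 1, b_1 = 2, b_2 = 0.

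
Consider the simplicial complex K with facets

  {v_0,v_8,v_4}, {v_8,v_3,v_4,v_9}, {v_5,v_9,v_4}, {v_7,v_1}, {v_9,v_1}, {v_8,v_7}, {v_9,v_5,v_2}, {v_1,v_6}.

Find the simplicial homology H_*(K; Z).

K has 10 vertices, 16 edges, 7 triangles, 1 3-simplex.
rank ∂_0 = 0, rank ∂_1 = 9 ⇒ b_0 = 10 − 0 − 9 = 1; all invariant factors of ∂_1 are 1 so no torsion. So H_0 ≅ Z.
rank ∂_1 = 9, rank ∂_2 = 6 ⇒ b_1 = 16 − 9 − 6 = 1; all invariant factors of ∂_2 are 1 so no torsion. So H_1 ≅ Z.
rank ∂_2 = 6, rank ∂_3 = 1 ⇒ b_2 = 7 − 6 − 1 = 0; all invariant factors of ∂_3 are 1 so no torsion. So H_2 ≅ 0.
rank ∂_3 = 1, rank ∂_4 = 0 ⇒ b_3 = 1 − 1 − 0 = 0. So H_3 ≅ 0.

H_0 ≅ Z,  H_1 ≅ Z,  H_2 = 0,  H_3 = 0.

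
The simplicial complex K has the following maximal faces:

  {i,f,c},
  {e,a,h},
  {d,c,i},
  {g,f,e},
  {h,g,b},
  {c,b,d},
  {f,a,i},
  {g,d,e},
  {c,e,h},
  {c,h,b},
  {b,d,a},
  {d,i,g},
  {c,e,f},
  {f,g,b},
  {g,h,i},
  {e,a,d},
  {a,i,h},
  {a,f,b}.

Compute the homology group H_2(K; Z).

Fix the vertex order a < b < c < d < e < f < g < h < i and write every simplex with vertices in increasing order. Then dim K = 2 and the simplices of K are:

  0-simplices (9): a, b, c, d, e, f, g, h, i
  1-simplices (27): ab, ad, ae, af, ah, ai, bc, bd, bf, bg, bh, cd, ce, cf, ch, ci, de, dg, di, ef, eg, eh, fg, fi, gh, gi, hi
  2-simplices (18): abd, abf, ade, aeh, afi, ahi, bcd, bch, bfg, bgh, cdi, cef, ceh, cfi, deg, dgi, efg, ghi

Hence C_0 ≅ Z^9, C_1 ≅ Z^27, C_2 ≅ Z^18.

Boundary ∂_1: C_1 → C_0 maps an edge to its endpoints' difference, ∂[p,q] = q − p.
This gives a 9×27 integer matrix of rank 8; reducing to Smith normal form yields diagonal entries (1,1,1,1,1,1,1,1).

The boundary map ∂_2: C_2 → C_1 acts by ∂[p,q,r] = [q,r] − [p,r] + [p,q]. For instance
  ∂cdi = di − ci + cd,
  ∂dgi = gi − di + dg.
The resulting 27×18 matrix has rank 17, and its Smith normal form has invariant factors (1,1,1,1,1,1,1,1,1,1,1,1,1,1,1,1,1).

From H_k ≅ ker(∂_k) / im(∂_{k+1}) we obtain:

  H_2: rank ker ∂_2 − rank ∂_3 = (18 − 17) − 0 = 1, and there is no ∂_3, so H_2 ≅ Z.

(K is a triangulation of the torus T^2.)

H_2 = Z.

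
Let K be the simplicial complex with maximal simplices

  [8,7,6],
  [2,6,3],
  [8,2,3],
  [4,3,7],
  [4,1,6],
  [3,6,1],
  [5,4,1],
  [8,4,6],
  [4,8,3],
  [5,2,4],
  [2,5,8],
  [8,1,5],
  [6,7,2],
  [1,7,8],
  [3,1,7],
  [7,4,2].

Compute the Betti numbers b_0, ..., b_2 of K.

We work with the vertex ordering 1 < 2 < 3 < 4 < 5 < 6 < 7 < 8. The simplices of K, each written with vertices in increasing order, are:

  0-simplices (8): [1], [2], [3], [4], [5], [6], [7], [8]
  1-simplices (24): (24 of them)
  2-simplices (16): [1,3,6], [1,3,7], [1,4,5], [1,4,6], [1,5,8], [1,7,8], [2,3,6], [2,3,8], [2,4,5], [2,4,7], [2,5,8], [2,6,7], [3,4,7], [3,4,8], [4,6,8], [6,7,8]

Hence C_0 ≅ Z^8, C_1 ≅ Z^24, C_2 ≅ Z^16.

Boundary ∂_1: C_1 → C_0 sends each edge [p,q] (with p < q) to q − p.
As a 8×24 matrix over Z this has rank 7, with invariant factors (1,1,1,1,1,1,1).

Boundary ∂_2: C_2 → C_1 sends each 2-simplex [p,q,r] to [q,r] − [p,r] + [p,q]. For instance
  ∂[1,7,8] = [7,8] − [1,8] + [1,7],
  ∂[1,3,6] = [3,6] − [1,6] + [1,3].
As a 24×16 matrix over Z this has rank 15, with invariant factors (1,1,1,1,1,1,1,1,1,1,1,1,1,1,1).

Computing H_k = (kernel of ∂_k) / (image of ∂_{k+1}):

  H_0: rank C_0 − rank ∂_1 = 8 − 7 = 1, and the invariant factors of ∂_1 are all 1, so H_0 = Z.
  H_1: rank ker ∂_1 − rank ∂_2 = (24 − 7) − 15 = 2, and the invariant factors of ∂_2 are all 1, so H_1 = Z^2.
  H_2: rank ker ∂_2 − rank ∂_3 = (16 − 15) − 0 = 1, and there is no ∂_3, so H_2 = Z.

As a check, the Euler characteristic is 8 − 24 + 16 = 0, which agrees with 1 − 2 + 1 = 0.

Hence the Betti numbers are b_0 = 1, b_1 = 2, b_2 = 1.

b_0 = 1, b_1 = 2, b_2 = 1.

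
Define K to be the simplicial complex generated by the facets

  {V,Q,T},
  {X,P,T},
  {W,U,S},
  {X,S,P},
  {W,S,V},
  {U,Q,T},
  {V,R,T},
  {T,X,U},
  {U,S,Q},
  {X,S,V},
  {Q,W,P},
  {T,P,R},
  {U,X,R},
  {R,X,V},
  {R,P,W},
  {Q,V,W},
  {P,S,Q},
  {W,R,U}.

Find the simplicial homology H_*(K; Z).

Take the total order P < Q < R < S < T < U < V < W < X on the vertex set. Then K (dimension 2) consists of the simplices:

  0-simplices (9): P, Q, R, S, T, U, V, W, X
  1-simplices (27): PQ, PR, PS, PT, PW, PX, QS, QT, QU, QV, QW, RT, RU, RV, RW, RX, SU, SV, SW, SX, TU, TV, TX, UW, UX, VW, VX
  2-simplices (18): PQS, PQW, PRT, PRW, PSX, PTX, QSU, QTU, QTV, QVW, RTV, RUW, RUX, RVX, SUW, SVW, SVX, TUX

so the chain groups are C_0 ≅ Z^9, C_1 ≅ Z^27, C_2 ≅ Z^18.

The boundary map ∂_1: C_1 → C_0 sends each edge [p,q] (with p < q) to q − p.
As a 9×27 matrix over Z this has rank 8, with invariant factors (1,1,1,1,1,1,1,1).

∂_2: C_2 → C_1 maps a triangle to the signed sum of its edges. For instance
  ∂SUW = UW − SW + SU,
  ∂PRT = RT − PT + PR.
The resulting 27×18 matrix has rank 18, and its Smith normal form has invariant factors (1,1,1,1,1,1,1,1,1,1,1,1,1,1,1,1,1,2).

Reading off H_k = ker ∂_k / im ∂_{k+1}:

  H_0: rank C_0 − rank ∂_1 = 9 − 8 = 1, and the invariant factors of ∂_1 are all 1, so H_0 ≅ Z.
  H_1: rank ker ∂_1 − rank ∂_2 = (27 − 8) − 18 = 1, and ∂_2 has invariant factor 2 > 1, so H_1 ≅ Z ⊕ Z/2Z.
  H_2: rank ker ∂_2 − rank ∂_3 = (18 − 18) − 0 = 0, and there is no ∂_3, so H_2 ≅ 0.

H_0 ≅ Z,  H_1 ≅ Z ⊕ Z/2Z,  H_2 = 0.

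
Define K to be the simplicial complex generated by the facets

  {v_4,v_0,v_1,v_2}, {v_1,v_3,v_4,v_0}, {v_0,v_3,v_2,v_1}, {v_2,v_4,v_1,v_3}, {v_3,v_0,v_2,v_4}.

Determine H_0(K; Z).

Order the vertices as v_0 < v_1 < v_2 < v_3 < v_4. Listing each simplex with vertices in this order, K has dimension 3 with simplices:

  0-simplices (5): [v_0], [v_1], [v_2], [v_3], [v_4]
  1-simplices (10): [v_0,v_1], [v_0,v_2], [v_0,v_3], [v_0,v_4], [v_1,v_2], [v_1,v_3], [v_1,v_4], [v_2,v_3], [v_2,v_4], [v_3,v_4]
  2-simplices (10): [v_0,v_1,v_2], [v_0,v_1,v_3], [v_0,v_1,v_4], [v_0,v_2,v_3], [v_0,v_2,v_4], [v_0,v_3,v_4], [v_1,v_2,v_3], [v_1,v_2,v_4], [v_1,v_3,v_4], [v_2,v_3,v_4]
  3-simplices (5): [v_0,v_1,v_2,v_3], [v_0,v_1,v_2,v_4], [v_0,v_1,v_3,v_4], [v_0,v_2,v_3,v_4], [v_1,v_2,v_3,v_4]

Hence C_0 ≅ Z^5, C_1 ≅ Z^10, C_2 ≅ Z^10, C_3 ≅ Z^5.

Boundary ∂_1: C_1 → C_0 sends each edge [p,q] (with p < q) to q − p. For instance
  ∂[v_0,v_3] = [v_3] − [v_0].
As a 5×10 matrix over Z this has rank 4, with invariant factors (1,1,1,1).

∂_2: C_2 → C_1 acts by ∂[p,q,r] = [q,r] − [p,r] + [p,q]. For instance
  ∂[v_0,v_3,v_4] = [v_3,v_4] − [v_0,v_4] + [v_0,v_3],
  ∂[v_1,v_2,v_4] = [v_2,v_4] − [v_1,v_4] + [v_1,v_2].
This gives a 10×10 integer matrix of rank 6; reducing to Smith normal form yields diagonal entries (1,1,1,1,1,1).

The boundary map ∂_3: C_3 → C_2 sends each 3-simplex σ to the alternating sum Σ_i (−1)^i (σ with its i-th vertex removed). For instance
  ∂[v_0,v_1,v_2,v_4] = [v_1,v_2,v_4] − [v_0,v_2,v_4] + [v_0,v_1,v_4] − [v_0,v_1,v_2],
  ∂[v_0,v_1,v_2,v_3] = [v_1,v_2,v_3] − [v_0,v_2,v_3] + [v_0,v_1,v_3] − [v_0,v_1,v_2].
The resulting 10×5 matrix has rank 4, and its Smith normal form has invariant factors (1,1,1,1).

Computing H_k = (kernel of ∂_k) / (image of ∂_{k+1}):

  H_0: rank C_0 − rank ∂_1 = 5 − 4 = 1, and the invariant factors of ∂_1 are all 1, so H_0 = Z.

H_0 ≅ Z.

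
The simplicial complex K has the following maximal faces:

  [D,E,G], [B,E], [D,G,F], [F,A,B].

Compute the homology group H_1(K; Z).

We work with the vertex ordering A < B < D < E < F < G. The simplices of K, each written with vertices in increasing order, are:

  0-simplices (6): A, B, D, E, F, G
  1-simplices (9): AB, AF, BE, BF, DE, DF, DG, EG, FG
  2-simplices (3): ABF, DEG, DFG

so the chain groups are C_0 ≅ Z^6, C_1 ≅ Z^9, C_2 ≅ Z^3.

Boundary ∂_1: C_1 → C_0 maps an edge to its endpoints' difference, ∂[p,q] = q − p.
This gives a 6×9 integer matrix of rank 5; reducing to Smith normal form yields diagonal entries (1,1,1,1,1).

∂_2: C_2 → C_1 sends each 2-simplex [p,q,r] to [q,r] − [p,r] + [p,q]. For instance
  ∂DEG = EG − DG + DE,
  ∂ABF = BF − AF + AB.
The resulting 9×3 matrix has rank 3, and its Smith normal form has invariant factors (1,1,1).

Computing H_k = (kernel of ∂_k) / (image of ∂_{k+1}):

  H_1: rank ker ∂_1 − rank ∂_2 = (9 − 5) − 3 = 1, and the invariant factors of ∂_2 are all 1, so H_1 ≅ Z.

H_1 ≅ Z.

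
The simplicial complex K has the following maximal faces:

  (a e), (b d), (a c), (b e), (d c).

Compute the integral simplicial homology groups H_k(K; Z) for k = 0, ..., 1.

Take the total order a < b < c < d < e on the vertex set. Then K (dimension 1) consists of the simplices:

  0-simplices (5): a, b, c, d, e
  1-simplices (5): ac, ae, bd, be, cd

Hence C_0 ≅ Z^5, C_1 ≅ Z^5.

∂_1: C_1 → C_0 maps an edge to its endpoints' difference, ∂[p,q] = q − p.
The 5×5 boundary matrix has rank 4 and Smith normal form diag(1,1,1,1).

From H_k ≅ ker(∂_k) / im(∂_{k+1}) we obtain:

  H_0: rank C_0 − rank ∂_1 = 5 − 4 = 1, and the invariant factors of ∂_1 are all 1, so H_0 = Z.
  H_1: rank ker ∂_1 − rank ∂_2 = (5 − 4) − 0 = 1, and there is no ∂_2, so H_1 = Z.

As a check, the Euler characteristic is 5 − 5 = 0, which agrees with 1 − 1 = 0.

H_0 = Z,  H_1 = Z.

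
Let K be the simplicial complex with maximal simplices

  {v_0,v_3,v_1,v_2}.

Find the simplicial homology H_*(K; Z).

Fix the vertex order v_0 < v_1 < v_2 < v_3 and write every simplex with vertices in increasing order. Then dim K = 3 and the simplices of K are:

  0-simplices (4): [v_0], [v_1], [v_2], [v_3]
  1-simplices (6): [v_0,v_1], [v_0,v_2], [v_0,v_3], [v_1,v_2], [v_1,v_3], [v_2,v_3]
  2-simplices (4): [v_0,v_1,v_2], [v_0,v_1,v_3], [v_0,v_2,v_3], [v_1,v_2,v_3]
  3-simplices (1): [v_0,v_1,v_2,v_3]

so the chain groups are C_0 ≅ Z^4, C_1 ≅ Z^6, C_2 ≅ Z^4, C_3 ≅ Z^1.

Boundary ∂_1: C_1 → C_0 maps an edge to its endpoints' difference, ∂[p,q] = q − p.
As a 4×6 matrix over Z this has rank 3, with invariant factors (1,1,1).

Boundary ∂_2: C_2 → C_1 maps a triangle to the signed sum of its edges. For instance
  ∂[v_1,v_2,v_3] = [v_2,v_3] − [v_1,v_3] + [v_1,v_2],
  ∂[v_0,v_2,v_3] = [v_2,v_3] − [v_0,v_3] + [v_0,v_2].
The resulting 6×4 matrix has rank 3, and its Smith normal form has invariant factors (1,1,1).

∂_3: C_3 → C_2 sends each 3-simplex σ to the alternating sum Σ_i (−1)^i (σ with its i-th vertex removed). For instance
  ∂[v_0,v_1,v_2,v_3] = [v_1,v_2,v_3] − [v_0,v_2,v_3] + [v_0,v_1,v_3] − [v_0,v_1,v_2].
This gives a 4×1 integer matrix of rank 1; reducing to Smith normal form yields diagonal entries (1).

Computing H_k = (kernel of ∂_k) / (image of ∂_{k+1}):

  H_0: rank C_0 − rank ∂_1 = 4 − 3 = 1, and the invariant factors of ∂_1 are all 1, so H_0 = Z.
  H_1: rank ker ∂_1 − rank ∂_2 = (6 − 3) − 3 = 0, and the invariant factors of ∂_2 are all 1, so H_1 = 0.
  H_2: rank ker ∂_2 − rank ∂_3 = (4 − 3) − 1 = 0, and the invariant factors of ∂_3 are all 1, so H_2 = 0.
  H_3: rank ker ∂_3 − rank ∂_4 = (1 − 1) − 0 = 0, and there is no ∂_4, so H_3 = 0.

As a check, the Euler characteristic is 4 − 6 + 4 − 1 = 1, which agrees with 1 − 0 + 0 − 0 = 1.
(K is a triangulation of the 3-simplex.)

H_0 ≅ Z,  H_1 = 0,  H_2 = 0,  H_3 = 0.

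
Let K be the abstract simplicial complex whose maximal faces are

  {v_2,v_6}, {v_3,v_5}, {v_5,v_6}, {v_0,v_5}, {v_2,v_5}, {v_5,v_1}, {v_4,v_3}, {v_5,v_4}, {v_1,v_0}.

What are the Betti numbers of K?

Fix the vertex order v_0 < v_1 < v_2 < v_3 < v_4 < v_5 < v_6 and write every simplex with vertices in increasing order. Then dim K = 1 and the simplices of K are:

  0-simplices (7): [v_0], [v_1], [v_2], [v_3], [v_4], [v_5], [v_6]
  1-simplices (9): [v_0,v_1], [v_0,v_5], [v_1,v_5], [v_2,v_5], [v_2,v_6], [v_3,v_4], [v_3,v_5], [v_4,v_5], [v_5,v_6]

Hence C_0 ≅ Z^7, C_1 ≅ Z^9.

Boundary ∂_1: C_1 → C_0 maps an edge to its endpoints' difference, ∂[p,q] = q − p. For instance
  ∂[v_0,v_5] = [v_5] − [v_0].
This gives a 7×9 integer matrix of rank 6; reducing to Smith normal form yields diagonal entries (1,1,1,1,1,1).

Now H_k = ker ∂_k / im ∂_{k+1}, so:

  H_0: rank C_0 − rank ∂_1 = 7 − 6 = 1, and the invariant factors of ∂_1 are all 1, so H_0 = Z.
  H_1: rank ker ∂_1 − rank ∂_2 = (9 − 6) − 0 = 3, and there is no ∂_2, so H_1 = Z^3.

(K is a triangulation of a wedge of 3 circles.)

Hence the Betti numbers are b_0 = 1, b_1 = 3.

b_0 = 1, b_1 = 3.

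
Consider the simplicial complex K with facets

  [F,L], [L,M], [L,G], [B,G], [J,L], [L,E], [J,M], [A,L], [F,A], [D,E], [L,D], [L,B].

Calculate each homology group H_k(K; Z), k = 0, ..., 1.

Order the vertices as A < B < D < E < F < G < J < L < M. Listing each simplex with vertices in this order, K has dimension 1 with simplices:

  0-simplices (9): A, B, D, E, F, G, J, L, M
  1-simplices (12): AF, AL, BG, BL, DE, DL, EL, FL, GL, JL, JM, LM

so the chain groups are C_0 ≅ Z^9, C_1 ≅ Z^12.

The boundary map ∂_1: C_1 → C_0 maps an edge to its endpoints' difference, ∂[p,q] = q − p. For instance
  ∂AL = L − A.
This gives a 9×12 integer matrix of rank 8; reducing to Smith normal form yields diagonal entries (1,1,1,1,1,1,1,1).

Computing H_k = (kernel of ∂_k) / (image of ∂_{k+1}):

  H_0: rank C_0 − rank ∂_1 = 9 − 8 = 1, and the invariant factors of ∂_1 are all 1, so H_0 ≅ Z.
  H_1: rank ker ∂_1 − rank ∂_2 = (12 − 8) − 0 = 4, and there is no ∂_2, so H_1 ≅ Z^4.

(K is a triangulation of a wedge of 4 circles.)

H_0 ≅ Z,  H_1 ≅ Z^4.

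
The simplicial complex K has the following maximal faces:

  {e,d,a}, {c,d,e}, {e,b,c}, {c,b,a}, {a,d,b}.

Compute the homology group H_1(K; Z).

H_1 ≅ Z.

Order the vertices as a < b < c < d < e. Listing each simplex with vertices in this order, K has dimension 2 with simplices:

  0-simplices (5): a, b, c, d, e
  1-simplices (10): ab, ac, ad, ae, bc, bd, be, cd, ce, de
  2-simplices (5): abc, abd, ade, bce, cde

giving chain groups C_0 ≅ Z^5, C_1 ≅ Z^10, C_2 ≅ Z^5.

Boundary ∂_1: C_1 → C_0 is given by ∂[p,q] = [q] − [p]. For instance
  ∂cd = d − c.
The 5×10 boundary matrix has rank 4 and Smith normal form diag(1,1,1,1).

∂_2: C_2 → C_1 acts by ∂[p,q,r] = [q,r] − [p,r] + [p,q]. For instance
  ∂cde = de − ce + cd,
  ∂abd = bd − ad + ab.
As a 10×5 matrix over Z this has rank 5, with invariant factors (1,1,1,1,1).

Computing H_k = (kernel of ∂_k) / (image of ∂_{k+1}):

  H_1: rank ker ∂_1 − rank ∂_2 = (10 − 4) − 5 = 1, and the invariant factors of ∂_2 are all 1, so H_1 = Z.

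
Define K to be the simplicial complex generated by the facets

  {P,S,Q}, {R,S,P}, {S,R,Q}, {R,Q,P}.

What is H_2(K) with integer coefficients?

Order the vertices as P < Q < R < S. Listing each simplex with vertices in this order, K has dimension 2 with simplices:

  0-simplices (4): P, Q, R, S
  1-simplices (6): PQ, PR, PS, QR, QS, RS
  2-simplices (4): PQR, PQS, PRS, QRS

giving chain groups C_0 ≅ Z^4, C_1 ≅ Z^6, C_2 ≅ Z^4.

Boundary ∂_1: C_1 → C_0 maps an edge to its endpoints' difference, ∂[p,q] = q − p.
The resulting 4×6 matrix has rank 3, and its Smith normal form has invariant factors (1,1,1).

Boundary ∂_2: C_2 → C_1 sends each 2-simplex [p,q,r] to [q,r] − [p,r] + [p,q]. For instance
  ∂PRS = RS − PS + PR,
  ∂QRS = RS − QS + QR.
As a 6×4 matrix over Z this has rank 3, with invariant factors (1,1,1).

From H_k ≅ ker(∂_k) / im(∂_{k+1}) we obtain:

  H_2: rank ker ∂_2 − rank ∂_3 = (4 − 3) − 0 = 1, and there is no ∂_3, so H_2 = Z.

(K is a triangulation of the 2-sphere S^2.)

H_2 = Z.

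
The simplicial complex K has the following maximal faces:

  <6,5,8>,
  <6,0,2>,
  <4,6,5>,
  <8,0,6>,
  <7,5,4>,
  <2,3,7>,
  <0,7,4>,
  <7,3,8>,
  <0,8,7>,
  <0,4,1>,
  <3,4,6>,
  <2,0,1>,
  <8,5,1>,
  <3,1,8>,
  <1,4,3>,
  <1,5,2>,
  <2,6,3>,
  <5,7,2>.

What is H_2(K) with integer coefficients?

H_2 = Z.

K has 9 vertices, 27 edges, 18 triangles.
rank ∂_2 = 17, rank ∂_3 = 0 ⇒ b_2 = 18 − 17 − 0 = 1. So H_2 = Z.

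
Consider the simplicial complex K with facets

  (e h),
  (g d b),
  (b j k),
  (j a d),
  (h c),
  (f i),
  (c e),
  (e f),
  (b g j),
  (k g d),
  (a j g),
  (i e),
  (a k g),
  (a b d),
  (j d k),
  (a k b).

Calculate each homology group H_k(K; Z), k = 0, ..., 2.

H_0 ≅ Z^2,  H_1 ≅ Z^2 ⊕ Z/2,  H_2 = 0.

Fix the vertex order a < b < c < d < e < f < g < h < i < j < k and write every simplex with vertices in increasing order. Then dim K = 2 and the simplices of K are:

  0-simplices (11): a, b, c, d, e, f, g, h, i, j, k
  1-simplices (21): ab, ad, ag, aj, ak, bd, bg, bj, bk, ce, ch, dg, dj, dk, ef, eh, ei, fi, gj, gk, jk
  2-simplices (10): abd, abk, adj, agj, agk, bdg, bgj, bjk, dgk, djk

Hence C_0 ≅ Z^11, C_1 ≅ Z^21, C_2 ≅ Z^10.

∂_1: C_1 → C_0 sends each edge [p,q] (with p < q) to q − p.
The resulting 11×21 matrix has rank 9, and its Smith normal form has invariant factors (1,1,1,1,1,1,1,1,1).

∂_2: C_2 → C_1 maps a triangle to the signed sum of its edges. For instance
  ∂abk = bk − ak + ab,
  ∂agj = gj − aj + ag.
As a 21×10 matrix over Z this has rank 10, with invariant factors (1,1,1,1,1,1,1,1,1,2).

Computing H_k = (kernel of ∂_k) / (image of ∂_{k+1}):

  H_0: rank C_0 − rank ∂_1 = 11 − 9 = 2, and the invariant factors of ∂_1 are all 1, so H_0 = Z^2.
  H_1: rank ker ∂_1 − rank ∂_2 = (21 − 9) − 10 = 2, and ∂_2 has invariant factor 2 > 1, so H_1 = Z^2 ⊕ Z/2.
  H_2: rank ker ∂_2 − rank ∂_3 = (10 − 10) − 0 = 0, and there is no ∂_3, so H_2 = 0.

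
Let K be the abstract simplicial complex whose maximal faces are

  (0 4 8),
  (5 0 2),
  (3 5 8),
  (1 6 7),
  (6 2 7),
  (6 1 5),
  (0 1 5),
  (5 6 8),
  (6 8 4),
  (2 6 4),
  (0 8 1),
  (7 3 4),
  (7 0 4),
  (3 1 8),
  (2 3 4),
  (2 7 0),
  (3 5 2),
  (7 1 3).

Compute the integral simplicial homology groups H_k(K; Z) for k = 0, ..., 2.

Order the vertices as 0 < 1 < 2 < 3 < 4 < 5 < 6 < 7 < 8. Listing each simplex with vertices in this order, K has dimension 2 with simplices:

  0-simplices (9): [0], [1], [2], [3], [4], [5], [6], [7], [8]
  1-simplices (27): (27 of them)
  2-simplices (18): [0,1,5], [0,1,8], [0,2,5], [0,2,7], [0,4,7], [0,4,8], [1,3,7], [1,3,8], [1,5,6], [1,6,7], [2,3,4], [2,3,5], [2,4,6], [2,6,7], [3,4,7], [3,5,8], [4,6,8], [5,6,8]

giving chain groups C_0 ≅ Z^9, C_1 ≅ Z^27, C_2 ≅ Z^18.

The boundary map ∂_1: C_1 → C_0 maps an edge to its endpoints' difference, ∂[p,q] = q − p.
The resulting 9×27 matrix has rank 8, and its Smith normal form has invariant factors (1,1,1,1,1,1,1,1).

Boundary ∂_2: C_2 → C_1 acts by ∂[p,q,r] = [q,r] − [p,r] + [p,q]. For instance
  ∂[2,6,7] = [6,7] − [2,7] + [2,6],
  ∂[2,3,4] = [3,4] − [2,4] + [2,3].
The resulting 27×18 matrix has rank 18, and its Smith normal form has invariant factors (1,1,1,1,1,1,1,1,1,1,1,1,1,1,1,1,1,2).

Now H_k = ker ∂_k / im ∂_{k+1}, so:

  H_0: rank C_0 − rank ∂_1 = 9 − 8 = 1, and the invariant factors of ∂_1 are all 1, so H_0 = Z.
  H_1: rank ker ∂_1 − rank ∂_2 = (27 − 8) − 18 = 1, and ∂_2 has invariant factor 2 > 1, so H_1 = Z ⊕ Z/2.
  H_2: rank ker ∂_2 − rank ∂_3 = (18 − 18) − 0 = 0, and there is no ∂_3, so H_2 = 0.

(K is a triangulation of the Klein bottle.)

H_0 ≅ Z,  H_1 ≅ Z ⊕ Z/2,  H_2 = 0.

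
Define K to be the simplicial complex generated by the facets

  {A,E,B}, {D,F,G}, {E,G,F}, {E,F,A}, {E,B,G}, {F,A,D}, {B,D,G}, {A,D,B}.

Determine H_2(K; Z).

We work with the vertex ordering A < B < D < E < F < G. The simplices of K, each written with vertices in increasing order, are:

  0-simplices (6): A, B, D, E, F, G
  1-simplices (12): AB, AD, AE, AF, BD, BE, BG, DF, DG, EF, EG, FG
  2-simplices (8): ABD, ABE, ADF, AEF, BDG, BEG, DFG, EFG

giving chain groups C_0 ≅ Z^6, C_1 ≅ Z^12, C_2 ≅ Z^8.

Boundary ∂_1: C_1 → C_0 maps an edge to its endpoints' difference, ∂[p,q] = q − p. For instance
  ∂EG = G − E.
This gives a 6×12 integer matrix of rank 5; reducing to Smith normal form yields diagonal entries (1,1,1,1,1).

Boundary ∂_2: C_2 → C_1 sends each 2-simplex [p,q,r] to [q,r] − [p,r] + [p,q]. For instance
  ∂BEG = EG − BG + BE,
  ∂ABE = BE − AE + AB.
The 12×8 boundary matrix has rank 7 and Smith normal form diag(1,1,1,1,1,1,1).

Now H_k = ker ∂_k / im ∂_{k+1}, so:

  H_2: rank ker ∂_2 − rank ∂_3 = (8 − 7) − 0 = 1, and there is no ∂_3, so H_2 = Z.

H_2 ≅ Z.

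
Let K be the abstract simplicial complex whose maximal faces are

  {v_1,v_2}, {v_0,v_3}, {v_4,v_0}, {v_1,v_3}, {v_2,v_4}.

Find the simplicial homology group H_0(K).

Order the vertices as v_0 < v_1 < v_2 < v_3 < v_4. Listing each simplex with vertices in this order, K has dimension 1 with simplices:

  0-simplices (5): [v_0], [v_1], [v_2], [v_3], [v_4]
  1-simplices (5): [v_0,v_3], [v_0,v_4], [v_1,v_2], [v_1,v_3], [v_2,v_4]

so the chain groups are C_0 ≅ Z^5, C_1 ≅ Z^5.

The boundary map ∂_1: C_1 → C_0 is given by ∂[p,q] = [q] − [p]. For instance
  ∂[v_0,v_4] = [v_4] − [v_0].
As a 5×5 matrix over Z this has rank 4, with invariant factors (1,1,1,1).

From H_k ≅ ker(∂_k) / im(∂_{k+1}) we obtain:

  H_0: rank C_0 − rank ∂_1 = 5 − 4 = 1, and the invariant factors of ∂_1 are all 1, so H_0 ≅ Z.

H_0 = Z.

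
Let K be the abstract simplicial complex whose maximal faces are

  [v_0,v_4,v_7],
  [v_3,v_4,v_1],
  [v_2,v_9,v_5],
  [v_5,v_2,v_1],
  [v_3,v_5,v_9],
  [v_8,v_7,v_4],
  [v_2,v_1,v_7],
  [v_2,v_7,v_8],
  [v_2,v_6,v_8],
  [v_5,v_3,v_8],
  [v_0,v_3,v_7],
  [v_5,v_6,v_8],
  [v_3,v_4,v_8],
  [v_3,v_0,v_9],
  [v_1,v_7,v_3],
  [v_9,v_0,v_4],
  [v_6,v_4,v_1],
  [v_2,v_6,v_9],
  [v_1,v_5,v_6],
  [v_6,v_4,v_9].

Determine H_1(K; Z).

K has 10 vertices, 30 edges, 20 triangles.
rank ∂_1 = 9, rank ∂_2 = 20 ⇒ b_1 = 30 − 9 − 20 = 1; ∂_2 has invariant factor(s) [2] giving torsion. So H_1 = Z ⊕ Z/2Z.

H_1 = Z ⊕ Z/2Z.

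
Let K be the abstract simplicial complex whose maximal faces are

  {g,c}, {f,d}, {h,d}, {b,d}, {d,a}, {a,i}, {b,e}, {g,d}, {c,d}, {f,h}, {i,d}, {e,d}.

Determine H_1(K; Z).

H_1 = Z^4.

Order the vertices as a < b < c < d < e < f < g < h < i. Listing each simplex with vertices in this order, K has dimension 1 with simplices:

  0-simplices (9): a, b, c, d, e, f, g, h, i
  1-simplices (12): ad, ai, bd, be, cd, cg, de, df, dg, dh, di, fh

so the chain groups are C_0 ≅ Z^9, C_1 ≅ Z^12.

The boundary map ∂_1: C_1 → C_0 maps an edge to its endpoints' difference, ∂[p,q] = q − p. For instance
  ∂cg = g − c.
As a 9×12 matrix over Z this has rank 8, with invariant factors (1,1,1,1,1,1,1,1).

Now H_k = ker ∂_k / im ∂_{k+1}, so:

  H_1: rank ker ∂_1 − rank ∂_2 = (12 − 8) − 0 = 4, and there is no ∂_2, so H_1 = Z^4.

(K is a triangulation of a wedge of 4 circles.)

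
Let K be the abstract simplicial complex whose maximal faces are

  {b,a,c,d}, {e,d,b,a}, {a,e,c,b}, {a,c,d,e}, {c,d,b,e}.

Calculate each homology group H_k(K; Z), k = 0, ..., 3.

H_0 ≅ Z,  H_1 = 0,  H_2 = 0,  H_3 ≅ Z.

We work with the vertex ordering a < b < c < d < e. The simplices of K, each written with vertices in increasing order, are:

  0-simplices (5): a, b, c, d, e
  1-simplices (10): ab, ac, ad, ae, bc, bd, be, cd, ce, de
  2-simplices (10): abc, abd, abe, acd, ace, ade, bcd, bce, bde, cde
  3-simplices (5): abcd, abce, abde, acde, bcde

so the chain groups are C_0 ≅ Z^5, C_1 ≅ Z^10, C_2 ≅ Z^10, C_3 ≅ Z^5.

The boundary map ∂_1: C_1 → C_0 maps an edge to its endpoints' difference, ∂[p,q] = q − p. For instance
  ∂bc = c − b.
This gives a 5×10 integer matrix of rank 4; reducing to Smith normal form yields diagonal entries (1,1,1,1).

∂_2: C_2 → C_1 maps a triangle to the signed sum of its edges. For instance
  ∂abe = be − ae + ab,
  ∂bde = de − be + bd.
This gives a 10×10 integer matrix of rank 6; reducing to Smith normal form yields diagonal entries (1,1,1,1,1,1).

∂_3: C_3 → C_2 sends each 3-simplex σ to the alternating sum Σ_i (−1)^i (σ with its i-th vertex removed). For instance
  ∂abcd = bcd − acd + abd − abc,
  ∂acde = cde − ade + ace − acd.
The 10×5 boundary matrix has rank 4 and Smith normal form diag(1,1,1,1).

Computing H_k = (kernel of ∂_k) / (image of ∂_{k+1}):

  H_0: rank C_0 − rank ∂_1 = 5 − 4 = 1, and the invariant factors of ∂_1 are all 1, so H_0 = Z.
  H_1: rank ker ∂_1 − rank ∂_2 = (10 − 4) − 6 = 0, and the invariant factors of ∂_2 are all 1, so H_1 = 0.
  H_2: rank ker ∂_2 − rank ∂_3 = (10 − 6) − 4 = 0, and the invariant factors of ∂_3 are all 1, so H_2 = 0.
  H_3: rank ker ∂_3 − rank ∂_4 = (5 − 4) − 0 = 1, and there is no ∂_4, so H_3 = Z.

As a check, the Euler characteristic is 5 − 10 + 10 − 5 = 0, which agrees with 1 − 0 + 0 − 1 = 0.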